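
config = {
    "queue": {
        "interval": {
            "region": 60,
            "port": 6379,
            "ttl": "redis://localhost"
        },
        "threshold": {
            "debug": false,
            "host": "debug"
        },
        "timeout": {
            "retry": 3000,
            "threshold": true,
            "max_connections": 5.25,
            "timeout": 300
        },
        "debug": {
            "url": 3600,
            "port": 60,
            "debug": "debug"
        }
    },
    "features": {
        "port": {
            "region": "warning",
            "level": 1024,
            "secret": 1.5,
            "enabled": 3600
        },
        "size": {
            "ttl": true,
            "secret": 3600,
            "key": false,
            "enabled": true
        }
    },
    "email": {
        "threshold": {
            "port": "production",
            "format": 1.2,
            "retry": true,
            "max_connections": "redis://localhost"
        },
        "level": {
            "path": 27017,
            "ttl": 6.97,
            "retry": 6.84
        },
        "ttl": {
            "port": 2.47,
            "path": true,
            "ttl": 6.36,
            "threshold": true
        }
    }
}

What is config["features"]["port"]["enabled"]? 3600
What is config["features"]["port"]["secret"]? 1.5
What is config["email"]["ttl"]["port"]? 2.47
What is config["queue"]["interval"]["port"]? 6379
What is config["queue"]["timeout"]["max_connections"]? 5.25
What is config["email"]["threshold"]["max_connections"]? "redis://localhost"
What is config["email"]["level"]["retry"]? 6.84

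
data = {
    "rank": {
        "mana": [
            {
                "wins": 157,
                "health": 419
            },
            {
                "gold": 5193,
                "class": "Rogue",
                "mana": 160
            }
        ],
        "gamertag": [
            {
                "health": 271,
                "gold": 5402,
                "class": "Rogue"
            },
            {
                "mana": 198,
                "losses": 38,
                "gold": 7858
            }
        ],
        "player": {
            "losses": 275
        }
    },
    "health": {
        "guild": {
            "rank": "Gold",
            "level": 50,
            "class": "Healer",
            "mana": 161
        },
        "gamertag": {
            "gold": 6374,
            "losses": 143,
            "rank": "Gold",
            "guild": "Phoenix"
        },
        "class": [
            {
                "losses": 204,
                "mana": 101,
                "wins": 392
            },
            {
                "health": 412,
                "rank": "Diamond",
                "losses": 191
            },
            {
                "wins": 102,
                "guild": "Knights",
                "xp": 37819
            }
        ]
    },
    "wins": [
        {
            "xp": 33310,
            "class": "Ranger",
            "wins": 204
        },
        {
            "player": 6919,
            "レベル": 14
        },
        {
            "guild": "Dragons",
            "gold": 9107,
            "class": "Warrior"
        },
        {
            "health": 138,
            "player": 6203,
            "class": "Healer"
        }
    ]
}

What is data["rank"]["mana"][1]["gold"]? 5193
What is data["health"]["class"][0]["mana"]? 101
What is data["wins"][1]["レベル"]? 14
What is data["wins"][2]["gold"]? 9107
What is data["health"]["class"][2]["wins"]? 102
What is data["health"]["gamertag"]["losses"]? 143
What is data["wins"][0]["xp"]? 33310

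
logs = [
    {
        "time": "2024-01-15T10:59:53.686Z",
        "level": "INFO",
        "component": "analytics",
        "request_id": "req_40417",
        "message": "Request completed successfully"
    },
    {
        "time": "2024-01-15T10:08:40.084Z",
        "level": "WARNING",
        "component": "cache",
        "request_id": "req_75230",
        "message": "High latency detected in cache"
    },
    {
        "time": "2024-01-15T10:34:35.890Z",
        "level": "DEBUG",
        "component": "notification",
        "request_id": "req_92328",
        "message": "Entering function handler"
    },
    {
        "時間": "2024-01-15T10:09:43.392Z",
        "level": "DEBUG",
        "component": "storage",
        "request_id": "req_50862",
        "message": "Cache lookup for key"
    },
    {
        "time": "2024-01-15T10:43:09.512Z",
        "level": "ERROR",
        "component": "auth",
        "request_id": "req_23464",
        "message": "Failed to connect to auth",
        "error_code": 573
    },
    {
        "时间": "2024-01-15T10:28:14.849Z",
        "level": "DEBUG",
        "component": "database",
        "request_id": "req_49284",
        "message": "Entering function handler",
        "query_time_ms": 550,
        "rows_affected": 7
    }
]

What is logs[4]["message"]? "Failed to connect to auth"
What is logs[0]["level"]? "INFO"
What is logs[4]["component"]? "auth"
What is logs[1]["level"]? "WARNING"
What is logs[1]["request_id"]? "req_75230"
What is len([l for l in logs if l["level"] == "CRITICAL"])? 0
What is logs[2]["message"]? "Entering function handler"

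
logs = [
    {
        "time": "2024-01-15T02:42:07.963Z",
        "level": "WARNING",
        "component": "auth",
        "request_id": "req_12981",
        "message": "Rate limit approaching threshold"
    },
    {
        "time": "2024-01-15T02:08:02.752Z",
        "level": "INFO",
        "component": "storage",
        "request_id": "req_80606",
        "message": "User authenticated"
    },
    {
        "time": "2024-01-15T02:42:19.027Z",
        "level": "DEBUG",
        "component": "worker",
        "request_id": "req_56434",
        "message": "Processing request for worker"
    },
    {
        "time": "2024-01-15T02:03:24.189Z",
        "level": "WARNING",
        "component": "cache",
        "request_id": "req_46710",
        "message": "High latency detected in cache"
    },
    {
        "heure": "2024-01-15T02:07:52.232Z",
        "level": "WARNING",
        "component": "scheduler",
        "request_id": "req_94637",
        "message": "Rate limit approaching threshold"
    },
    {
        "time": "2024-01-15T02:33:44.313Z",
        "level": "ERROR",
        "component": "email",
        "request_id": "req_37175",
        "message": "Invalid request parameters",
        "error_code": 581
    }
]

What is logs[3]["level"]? "WARNING"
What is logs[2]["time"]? "2024-01-15T02:42:19.027Z"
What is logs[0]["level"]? "WARNING"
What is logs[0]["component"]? "auth"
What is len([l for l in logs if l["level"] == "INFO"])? 1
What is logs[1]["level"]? "INFO"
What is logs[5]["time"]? "2024-01-15T02:33:44.313Z"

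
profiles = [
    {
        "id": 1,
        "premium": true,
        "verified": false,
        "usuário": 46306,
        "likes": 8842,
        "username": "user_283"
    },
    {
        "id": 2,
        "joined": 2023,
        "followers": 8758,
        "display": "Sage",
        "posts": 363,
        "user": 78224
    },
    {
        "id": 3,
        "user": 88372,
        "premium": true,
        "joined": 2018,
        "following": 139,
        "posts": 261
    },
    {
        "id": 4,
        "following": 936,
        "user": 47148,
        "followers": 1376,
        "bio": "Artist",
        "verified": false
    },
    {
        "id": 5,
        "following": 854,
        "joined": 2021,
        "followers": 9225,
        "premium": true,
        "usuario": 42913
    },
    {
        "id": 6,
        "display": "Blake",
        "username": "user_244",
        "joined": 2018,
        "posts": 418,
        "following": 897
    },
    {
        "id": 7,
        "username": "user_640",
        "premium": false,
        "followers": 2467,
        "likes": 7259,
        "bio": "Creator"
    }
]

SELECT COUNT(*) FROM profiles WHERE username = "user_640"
1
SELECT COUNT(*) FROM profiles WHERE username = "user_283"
1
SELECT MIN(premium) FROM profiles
False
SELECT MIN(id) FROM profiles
1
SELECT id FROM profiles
[1, 2, 3, 4, 5, 6, 7]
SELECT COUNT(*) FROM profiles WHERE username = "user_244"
1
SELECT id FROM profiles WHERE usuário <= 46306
[1]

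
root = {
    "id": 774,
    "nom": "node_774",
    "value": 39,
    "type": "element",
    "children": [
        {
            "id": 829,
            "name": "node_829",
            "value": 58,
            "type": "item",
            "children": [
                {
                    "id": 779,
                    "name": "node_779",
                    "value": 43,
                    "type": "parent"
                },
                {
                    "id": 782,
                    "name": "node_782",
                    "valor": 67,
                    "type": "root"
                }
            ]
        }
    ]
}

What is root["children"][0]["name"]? "node_829"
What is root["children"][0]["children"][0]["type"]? "parent"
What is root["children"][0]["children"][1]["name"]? "node_782"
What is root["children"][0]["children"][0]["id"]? 779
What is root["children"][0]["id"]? 829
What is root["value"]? 39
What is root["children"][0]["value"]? 58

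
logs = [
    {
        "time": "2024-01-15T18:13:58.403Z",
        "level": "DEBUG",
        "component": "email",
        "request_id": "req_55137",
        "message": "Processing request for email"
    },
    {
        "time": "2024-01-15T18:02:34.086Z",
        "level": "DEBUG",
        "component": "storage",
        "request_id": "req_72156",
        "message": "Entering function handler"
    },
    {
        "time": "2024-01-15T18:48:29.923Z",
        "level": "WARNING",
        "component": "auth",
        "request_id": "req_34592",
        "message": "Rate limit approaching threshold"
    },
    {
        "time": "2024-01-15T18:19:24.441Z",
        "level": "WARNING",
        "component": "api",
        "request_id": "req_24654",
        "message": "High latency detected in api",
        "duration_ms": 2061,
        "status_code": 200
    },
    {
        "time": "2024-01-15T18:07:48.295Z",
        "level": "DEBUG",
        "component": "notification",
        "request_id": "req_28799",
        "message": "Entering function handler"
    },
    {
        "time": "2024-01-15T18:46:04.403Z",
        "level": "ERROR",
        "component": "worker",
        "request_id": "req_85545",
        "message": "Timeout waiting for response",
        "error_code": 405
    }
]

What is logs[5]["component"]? "worker"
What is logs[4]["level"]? "DEBUG"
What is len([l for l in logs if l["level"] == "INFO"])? 0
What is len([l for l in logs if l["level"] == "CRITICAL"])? 0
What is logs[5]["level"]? "ERROR"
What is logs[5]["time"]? "2024-01-15T18:46:04.403Z"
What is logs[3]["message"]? "High latency detected in api"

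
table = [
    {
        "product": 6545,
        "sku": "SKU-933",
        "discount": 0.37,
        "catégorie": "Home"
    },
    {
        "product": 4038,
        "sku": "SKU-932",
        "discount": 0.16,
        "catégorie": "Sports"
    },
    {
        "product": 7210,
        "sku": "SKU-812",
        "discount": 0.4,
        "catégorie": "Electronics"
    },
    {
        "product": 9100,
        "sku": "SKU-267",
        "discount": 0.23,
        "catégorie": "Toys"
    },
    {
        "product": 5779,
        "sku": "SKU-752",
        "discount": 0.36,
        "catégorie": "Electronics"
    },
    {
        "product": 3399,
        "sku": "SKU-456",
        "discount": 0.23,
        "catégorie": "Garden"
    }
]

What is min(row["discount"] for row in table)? 0.16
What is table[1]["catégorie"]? "Sports"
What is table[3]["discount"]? 0.23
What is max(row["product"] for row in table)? 9100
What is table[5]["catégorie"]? "Garden"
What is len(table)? 6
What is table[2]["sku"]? "SKU-812"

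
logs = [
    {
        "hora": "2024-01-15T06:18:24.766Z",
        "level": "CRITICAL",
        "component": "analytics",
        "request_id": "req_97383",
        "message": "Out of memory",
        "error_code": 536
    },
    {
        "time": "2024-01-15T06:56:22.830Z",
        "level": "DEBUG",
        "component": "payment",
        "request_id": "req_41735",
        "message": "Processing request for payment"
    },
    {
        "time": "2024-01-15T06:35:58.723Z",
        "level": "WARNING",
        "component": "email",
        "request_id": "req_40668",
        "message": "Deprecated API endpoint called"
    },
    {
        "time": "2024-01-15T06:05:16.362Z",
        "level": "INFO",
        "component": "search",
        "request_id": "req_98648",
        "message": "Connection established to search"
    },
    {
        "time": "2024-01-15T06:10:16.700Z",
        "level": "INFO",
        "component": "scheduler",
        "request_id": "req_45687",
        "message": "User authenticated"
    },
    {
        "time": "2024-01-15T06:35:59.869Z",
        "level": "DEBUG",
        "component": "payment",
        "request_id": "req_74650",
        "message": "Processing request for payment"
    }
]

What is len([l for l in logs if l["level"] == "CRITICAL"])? 1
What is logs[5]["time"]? "2024-01-15T06:35:59.869Z"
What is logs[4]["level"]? "INFO"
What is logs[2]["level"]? "WARNING"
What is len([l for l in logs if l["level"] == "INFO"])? 2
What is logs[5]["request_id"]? "req_74650"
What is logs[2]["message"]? "Deprecated API endpoint called"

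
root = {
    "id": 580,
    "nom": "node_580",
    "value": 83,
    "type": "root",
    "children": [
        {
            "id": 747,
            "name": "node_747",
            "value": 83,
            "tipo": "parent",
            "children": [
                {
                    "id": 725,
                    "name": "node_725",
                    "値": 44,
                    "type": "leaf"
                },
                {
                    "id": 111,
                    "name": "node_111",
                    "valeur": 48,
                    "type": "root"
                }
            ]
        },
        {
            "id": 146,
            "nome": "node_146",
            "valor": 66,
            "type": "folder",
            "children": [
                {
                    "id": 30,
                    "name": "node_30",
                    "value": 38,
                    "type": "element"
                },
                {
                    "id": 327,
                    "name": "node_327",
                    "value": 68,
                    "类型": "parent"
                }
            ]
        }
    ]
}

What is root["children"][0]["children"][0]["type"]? "leaf"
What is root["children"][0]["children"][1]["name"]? "node_111"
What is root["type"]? "root"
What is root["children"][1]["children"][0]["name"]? "node_30"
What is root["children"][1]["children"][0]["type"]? "element"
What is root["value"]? 83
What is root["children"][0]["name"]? "node_747"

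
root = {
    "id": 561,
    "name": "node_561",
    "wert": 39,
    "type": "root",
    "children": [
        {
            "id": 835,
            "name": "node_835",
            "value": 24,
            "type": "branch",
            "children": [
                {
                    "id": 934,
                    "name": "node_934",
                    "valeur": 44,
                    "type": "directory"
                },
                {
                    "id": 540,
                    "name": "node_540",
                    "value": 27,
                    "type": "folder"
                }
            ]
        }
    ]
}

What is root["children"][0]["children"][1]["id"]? 540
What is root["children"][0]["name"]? "node_835"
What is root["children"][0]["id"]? 835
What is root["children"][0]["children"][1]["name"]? "node_540"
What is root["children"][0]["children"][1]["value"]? 27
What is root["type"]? "root"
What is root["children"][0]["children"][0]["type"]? "directory"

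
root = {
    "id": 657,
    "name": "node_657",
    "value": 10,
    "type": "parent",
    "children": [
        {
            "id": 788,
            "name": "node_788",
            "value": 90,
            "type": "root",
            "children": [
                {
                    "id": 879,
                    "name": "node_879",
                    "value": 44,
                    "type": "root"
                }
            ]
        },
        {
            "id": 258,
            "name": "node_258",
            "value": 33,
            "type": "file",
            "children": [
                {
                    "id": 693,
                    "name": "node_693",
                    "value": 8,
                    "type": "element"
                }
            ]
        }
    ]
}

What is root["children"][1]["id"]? 258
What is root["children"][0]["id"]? 788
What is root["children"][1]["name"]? "node_258"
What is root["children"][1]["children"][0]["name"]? "node_693"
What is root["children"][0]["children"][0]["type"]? "root"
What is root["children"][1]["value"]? 33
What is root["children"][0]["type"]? "root"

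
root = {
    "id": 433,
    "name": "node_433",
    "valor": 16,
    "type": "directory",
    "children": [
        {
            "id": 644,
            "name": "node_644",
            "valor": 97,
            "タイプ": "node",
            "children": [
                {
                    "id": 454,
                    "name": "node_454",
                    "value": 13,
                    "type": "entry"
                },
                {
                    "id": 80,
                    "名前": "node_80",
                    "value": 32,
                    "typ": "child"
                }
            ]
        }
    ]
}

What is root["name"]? "node_433"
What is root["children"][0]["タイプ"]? "node"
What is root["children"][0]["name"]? "node_644"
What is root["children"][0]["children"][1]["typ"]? "child"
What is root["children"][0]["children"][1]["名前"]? "node_80"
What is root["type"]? "directory"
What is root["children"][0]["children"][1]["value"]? 32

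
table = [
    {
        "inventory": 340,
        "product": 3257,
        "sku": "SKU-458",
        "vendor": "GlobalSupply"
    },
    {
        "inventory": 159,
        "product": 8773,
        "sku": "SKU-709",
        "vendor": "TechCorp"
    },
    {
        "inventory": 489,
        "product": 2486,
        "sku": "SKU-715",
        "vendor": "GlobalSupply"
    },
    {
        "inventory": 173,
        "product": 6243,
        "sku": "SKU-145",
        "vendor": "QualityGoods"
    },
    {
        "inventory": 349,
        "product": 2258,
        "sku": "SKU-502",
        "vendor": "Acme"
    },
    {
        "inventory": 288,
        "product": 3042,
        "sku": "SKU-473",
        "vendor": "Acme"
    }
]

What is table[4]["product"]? 2258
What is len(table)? 6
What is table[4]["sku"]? "SKU-502"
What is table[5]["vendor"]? "Acme"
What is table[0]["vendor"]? "GlobalSupply"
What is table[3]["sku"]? "SKU-145"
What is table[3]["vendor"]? "QualityGoods"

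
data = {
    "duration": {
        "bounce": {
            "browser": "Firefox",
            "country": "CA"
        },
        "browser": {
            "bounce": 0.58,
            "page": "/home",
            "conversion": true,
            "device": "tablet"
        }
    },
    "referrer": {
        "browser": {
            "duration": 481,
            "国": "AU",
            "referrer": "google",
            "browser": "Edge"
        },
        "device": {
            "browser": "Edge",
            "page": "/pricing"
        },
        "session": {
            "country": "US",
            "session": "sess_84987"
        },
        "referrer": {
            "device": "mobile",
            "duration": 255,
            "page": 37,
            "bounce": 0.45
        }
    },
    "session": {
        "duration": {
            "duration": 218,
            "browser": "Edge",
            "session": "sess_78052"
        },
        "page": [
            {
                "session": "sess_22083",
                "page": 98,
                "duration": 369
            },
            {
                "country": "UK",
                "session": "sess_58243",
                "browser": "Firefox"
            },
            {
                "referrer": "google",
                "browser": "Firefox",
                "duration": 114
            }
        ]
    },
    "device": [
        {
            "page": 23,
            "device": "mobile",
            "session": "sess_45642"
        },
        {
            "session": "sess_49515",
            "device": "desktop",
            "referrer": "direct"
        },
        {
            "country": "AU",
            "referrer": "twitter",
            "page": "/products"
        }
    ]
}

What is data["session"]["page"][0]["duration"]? 369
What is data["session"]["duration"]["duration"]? 218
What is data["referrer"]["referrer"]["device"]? "mobile"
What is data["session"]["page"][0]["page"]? 98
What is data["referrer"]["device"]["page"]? "/pricing"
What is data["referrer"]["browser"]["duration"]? 481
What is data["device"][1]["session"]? "sess_49515"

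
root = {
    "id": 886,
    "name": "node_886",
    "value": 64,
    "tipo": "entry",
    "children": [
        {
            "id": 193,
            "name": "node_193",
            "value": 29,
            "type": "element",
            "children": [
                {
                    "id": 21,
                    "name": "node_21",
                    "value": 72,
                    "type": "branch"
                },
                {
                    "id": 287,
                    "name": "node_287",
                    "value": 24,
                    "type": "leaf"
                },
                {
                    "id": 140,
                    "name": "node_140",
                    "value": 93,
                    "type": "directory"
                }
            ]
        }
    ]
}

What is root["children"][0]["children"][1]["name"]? "node_287"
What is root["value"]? 64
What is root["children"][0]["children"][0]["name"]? "node_21"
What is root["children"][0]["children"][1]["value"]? 24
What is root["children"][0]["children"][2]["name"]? "node_140"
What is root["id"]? 886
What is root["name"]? "node_886"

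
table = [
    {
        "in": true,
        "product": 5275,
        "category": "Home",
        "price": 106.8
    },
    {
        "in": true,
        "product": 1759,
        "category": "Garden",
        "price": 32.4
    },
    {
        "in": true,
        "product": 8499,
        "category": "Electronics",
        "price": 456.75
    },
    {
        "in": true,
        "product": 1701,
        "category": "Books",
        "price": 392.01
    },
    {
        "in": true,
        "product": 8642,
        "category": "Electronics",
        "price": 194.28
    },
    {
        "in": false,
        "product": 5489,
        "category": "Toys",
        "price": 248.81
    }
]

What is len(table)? 6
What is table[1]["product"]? 1759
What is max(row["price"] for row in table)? 456.75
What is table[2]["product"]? 8499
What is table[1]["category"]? "Garden"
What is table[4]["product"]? 8642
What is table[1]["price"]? 32.4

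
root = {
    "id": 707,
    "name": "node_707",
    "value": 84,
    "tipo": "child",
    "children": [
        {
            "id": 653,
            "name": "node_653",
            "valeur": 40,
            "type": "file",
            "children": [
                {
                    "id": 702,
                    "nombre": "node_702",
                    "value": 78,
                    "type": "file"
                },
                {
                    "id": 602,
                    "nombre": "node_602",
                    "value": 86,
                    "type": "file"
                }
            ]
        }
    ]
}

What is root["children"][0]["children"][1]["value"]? 86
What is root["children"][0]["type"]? "file"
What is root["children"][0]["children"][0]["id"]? 702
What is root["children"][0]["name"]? "node_653"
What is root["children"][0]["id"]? 653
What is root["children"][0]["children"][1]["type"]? "file"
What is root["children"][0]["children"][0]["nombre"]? "node_702"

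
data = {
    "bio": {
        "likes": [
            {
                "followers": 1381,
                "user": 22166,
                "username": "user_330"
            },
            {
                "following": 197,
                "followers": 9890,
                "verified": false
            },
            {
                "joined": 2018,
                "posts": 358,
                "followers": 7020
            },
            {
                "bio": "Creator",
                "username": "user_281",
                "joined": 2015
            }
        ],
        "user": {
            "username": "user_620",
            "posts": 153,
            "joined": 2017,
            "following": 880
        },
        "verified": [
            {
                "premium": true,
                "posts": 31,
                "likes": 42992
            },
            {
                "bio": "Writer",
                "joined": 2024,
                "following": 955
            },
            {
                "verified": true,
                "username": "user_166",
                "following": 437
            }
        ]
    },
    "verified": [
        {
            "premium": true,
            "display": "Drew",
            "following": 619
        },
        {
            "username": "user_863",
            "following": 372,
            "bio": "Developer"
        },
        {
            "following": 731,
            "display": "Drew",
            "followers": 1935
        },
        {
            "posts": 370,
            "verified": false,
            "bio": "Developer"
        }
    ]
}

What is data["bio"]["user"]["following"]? 880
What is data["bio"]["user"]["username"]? "user_620"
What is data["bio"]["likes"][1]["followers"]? 9890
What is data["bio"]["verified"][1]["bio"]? "Writer"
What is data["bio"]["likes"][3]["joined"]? 2015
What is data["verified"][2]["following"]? 731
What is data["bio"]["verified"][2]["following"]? 437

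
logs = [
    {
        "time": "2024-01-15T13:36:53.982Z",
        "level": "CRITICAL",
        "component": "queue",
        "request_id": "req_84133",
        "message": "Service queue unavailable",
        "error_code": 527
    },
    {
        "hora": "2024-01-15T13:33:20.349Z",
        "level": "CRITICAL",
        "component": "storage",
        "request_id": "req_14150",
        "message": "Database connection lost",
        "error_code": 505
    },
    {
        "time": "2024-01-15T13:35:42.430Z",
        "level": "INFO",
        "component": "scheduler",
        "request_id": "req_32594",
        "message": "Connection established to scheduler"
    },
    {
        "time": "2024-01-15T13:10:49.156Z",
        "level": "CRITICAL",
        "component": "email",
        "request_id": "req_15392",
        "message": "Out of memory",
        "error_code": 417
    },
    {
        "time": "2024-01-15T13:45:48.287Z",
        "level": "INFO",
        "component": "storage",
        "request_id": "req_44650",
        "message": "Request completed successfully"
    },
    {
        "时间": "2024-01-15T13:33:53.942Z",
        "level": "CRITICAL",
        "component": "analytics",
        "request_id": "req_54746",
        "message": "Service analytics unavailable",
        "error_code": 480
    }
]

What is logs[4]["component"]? "storage"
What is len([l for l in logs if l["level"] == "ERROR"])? 0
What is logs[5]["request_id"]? "req_54746"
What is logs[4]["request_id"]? "req_44650"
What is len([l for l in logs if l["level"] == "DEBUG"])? 0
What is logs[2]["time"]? "2024-01-15T13:35:42.430Z"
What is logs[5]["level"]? "CRITICAL"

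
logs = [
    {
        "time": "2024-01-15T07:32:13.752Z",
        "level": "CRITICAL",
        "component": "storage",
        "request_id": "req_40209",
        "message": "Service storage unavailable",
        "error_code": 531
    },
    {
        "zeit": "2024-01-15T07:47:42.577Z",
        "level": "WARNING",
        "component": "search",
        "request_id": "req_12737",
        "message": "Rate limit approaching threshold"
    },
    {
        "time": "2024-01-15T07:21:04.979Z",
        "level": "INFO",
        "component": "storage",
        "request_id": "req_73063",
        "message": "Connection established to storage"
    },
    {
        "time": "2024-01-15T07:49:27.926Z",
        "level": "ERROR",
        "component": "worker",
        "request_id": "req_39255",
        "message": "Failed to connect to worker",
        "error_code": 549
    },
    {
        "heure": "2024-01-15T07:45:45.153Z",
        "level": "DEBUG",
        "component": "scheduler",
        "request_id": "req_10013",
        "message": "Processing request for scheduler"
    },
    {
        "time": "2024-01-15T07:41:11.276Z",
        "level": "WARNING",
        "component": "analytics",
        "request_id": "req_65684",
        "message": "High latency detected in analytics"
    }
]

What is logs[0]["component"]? "storage"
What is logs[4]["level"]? "DEBUG"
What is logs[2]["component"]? "storage"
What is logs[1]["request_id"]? "req_12737"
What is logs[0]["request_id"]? "req_40209"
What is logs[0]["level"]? "CRITICAL"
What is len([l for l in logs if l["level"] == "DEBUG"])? 1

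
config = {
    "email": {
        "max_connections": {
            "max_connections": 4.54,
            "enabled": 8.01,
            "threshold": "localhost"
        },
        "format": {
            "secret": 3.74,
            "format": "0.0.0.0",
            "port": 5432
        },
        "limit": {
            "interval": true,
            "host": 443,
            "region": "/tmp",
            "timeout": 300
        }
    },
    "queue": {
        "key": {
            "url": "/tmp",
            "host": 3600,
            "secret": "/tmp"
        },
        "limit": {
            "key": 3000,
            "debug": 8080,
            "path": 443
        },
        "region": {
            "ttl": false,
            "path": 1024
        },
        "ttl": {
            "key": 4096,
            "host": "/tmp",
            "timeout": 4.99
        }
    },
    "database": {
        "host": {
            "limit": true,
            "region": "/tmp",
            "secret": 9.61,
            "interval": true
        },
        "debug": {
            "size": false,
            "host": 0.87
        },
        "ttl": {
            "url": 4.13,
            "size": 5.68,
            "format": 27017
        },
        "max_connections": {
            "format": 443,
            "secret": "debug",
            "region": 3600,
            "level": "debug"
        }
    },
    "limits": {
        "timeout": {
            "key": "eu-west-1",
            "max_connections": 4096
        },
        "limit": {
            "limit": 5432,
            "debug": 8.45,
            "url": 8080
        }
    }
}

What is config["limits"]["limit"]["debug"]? 8.45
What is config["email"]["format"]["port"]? 5432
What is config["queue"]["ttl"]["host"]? "/tmp"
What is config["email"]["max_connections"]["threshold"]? "localhost"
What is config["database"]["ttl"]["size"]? 5.68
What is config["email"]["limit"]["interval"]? True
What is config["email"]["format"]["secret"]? 3.74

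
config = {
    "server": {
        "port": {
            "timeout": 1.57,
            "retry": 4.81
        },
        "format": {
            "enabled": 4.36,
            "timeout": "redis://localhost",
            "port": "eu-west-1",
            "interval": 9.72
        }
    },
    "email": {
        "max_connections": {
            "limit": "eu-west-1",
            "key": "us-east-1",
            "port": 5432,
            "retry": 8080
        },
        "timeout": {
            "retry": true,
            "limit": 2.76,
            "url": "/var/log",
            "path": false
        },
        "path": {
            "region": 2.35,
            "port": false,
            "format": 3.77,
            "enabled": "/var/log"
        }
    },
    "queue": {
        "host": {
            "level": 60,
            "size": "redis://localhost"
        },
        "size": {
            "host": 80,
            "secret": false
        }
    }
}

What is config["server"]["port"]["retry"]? 4.81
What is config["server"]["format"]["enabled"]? 4.36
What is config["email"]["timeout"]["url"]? "/var/log"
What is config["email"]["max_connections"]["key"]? "us-east-1"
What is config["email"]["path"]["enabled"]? "/var/log"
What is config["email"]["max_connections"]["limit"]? "eu-west-1"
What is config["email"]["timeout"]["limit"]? 2.76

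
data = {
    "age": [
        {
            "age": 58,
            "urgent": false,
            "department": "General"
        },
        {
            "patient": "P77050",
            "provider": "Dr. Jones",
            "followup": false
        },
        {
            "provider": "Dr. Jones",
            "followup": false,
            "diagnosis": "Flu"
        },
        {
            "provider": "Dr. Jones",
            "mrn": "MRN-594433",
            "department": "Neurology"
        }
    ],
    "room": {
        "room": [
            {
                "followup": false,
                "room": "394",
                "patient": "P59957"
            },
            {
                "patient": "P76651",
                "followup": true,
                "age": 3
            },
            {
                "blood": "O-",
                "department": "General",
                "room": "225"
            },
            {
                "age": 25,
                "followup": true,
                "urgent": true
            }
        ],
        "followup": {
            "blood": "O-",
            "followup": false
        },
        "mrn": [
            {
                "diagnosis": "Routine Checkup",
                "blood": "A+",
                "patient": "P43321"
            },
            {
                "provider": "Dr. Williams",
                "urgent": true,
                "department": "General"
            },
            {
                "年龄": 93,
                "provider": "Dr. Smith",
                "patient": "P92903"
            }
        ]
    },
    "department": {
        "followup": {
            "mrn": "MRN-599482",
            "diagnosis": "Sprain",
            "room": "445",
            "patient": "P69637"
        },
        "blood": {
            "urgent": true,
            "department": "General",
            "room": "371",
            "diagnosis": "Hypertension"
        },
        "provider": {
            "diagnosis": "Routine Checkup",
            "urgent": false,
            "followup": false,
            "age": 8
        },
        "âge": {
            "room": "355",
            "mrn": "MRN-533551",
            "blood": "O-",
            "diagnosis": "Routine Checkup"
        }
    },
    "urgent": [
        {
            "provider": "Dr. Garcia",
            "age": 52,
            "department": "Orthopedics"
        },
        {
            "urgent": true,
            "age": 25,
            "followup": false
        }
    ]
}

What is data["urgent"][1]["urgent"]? True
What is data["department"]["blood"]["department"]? "General"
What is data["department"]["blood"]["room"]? "371"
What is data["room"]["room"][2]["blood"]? "O-"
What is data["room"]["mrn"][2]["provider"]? "Dr. Smith"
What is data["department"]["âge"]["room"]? "355"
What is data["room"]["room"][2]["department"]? "General"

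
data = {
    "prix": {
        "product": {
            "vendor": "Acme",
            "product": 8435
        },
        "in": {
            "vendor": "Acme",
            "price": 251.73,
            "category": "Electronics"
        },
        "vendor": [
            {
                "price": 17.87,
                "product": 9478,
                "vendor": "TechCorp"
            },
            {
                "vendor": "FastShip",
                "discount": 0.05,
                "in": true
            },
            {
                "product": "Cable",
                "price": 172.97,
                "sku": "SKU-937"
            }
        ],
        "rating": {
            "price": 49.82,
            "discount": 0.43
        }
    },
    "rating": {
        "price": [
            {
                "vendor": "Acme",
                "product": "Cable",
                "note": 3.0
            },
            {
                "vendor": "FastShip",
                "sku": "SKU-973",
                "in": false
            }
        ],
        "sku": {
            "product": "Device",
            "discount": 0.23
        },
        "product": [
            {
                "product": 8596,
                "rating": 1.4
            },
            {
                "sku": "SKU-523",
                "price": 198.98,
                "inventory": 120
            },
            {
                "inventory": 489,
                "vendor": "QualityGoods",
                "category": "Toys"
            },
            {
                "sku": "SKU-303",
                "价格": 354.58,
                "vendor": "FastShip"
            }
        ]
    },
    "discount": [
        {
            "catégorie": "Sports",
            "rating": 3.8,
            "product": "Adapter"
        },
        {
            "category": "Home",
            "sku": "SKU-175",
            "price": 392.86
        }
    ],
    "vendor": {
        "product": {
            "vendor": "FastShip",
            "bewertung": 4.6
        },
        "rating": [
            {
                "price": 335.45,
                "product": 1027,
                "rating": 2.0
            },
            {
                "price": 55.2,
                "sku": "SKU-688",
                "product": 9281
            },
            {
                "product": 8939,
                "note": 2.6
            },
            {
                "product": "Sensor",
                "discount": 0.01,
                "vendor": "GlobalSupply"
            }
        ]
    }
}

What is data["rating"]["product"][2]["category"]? "Toys"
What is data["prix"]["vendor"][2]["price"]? 172.97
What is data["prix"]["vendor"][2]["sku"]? "SKU-937"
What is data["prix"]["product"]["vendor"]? "Acme"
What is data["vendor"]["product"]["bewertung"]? 4.6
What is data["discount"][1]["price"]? 392.86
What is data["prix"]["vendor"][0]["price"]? 17.87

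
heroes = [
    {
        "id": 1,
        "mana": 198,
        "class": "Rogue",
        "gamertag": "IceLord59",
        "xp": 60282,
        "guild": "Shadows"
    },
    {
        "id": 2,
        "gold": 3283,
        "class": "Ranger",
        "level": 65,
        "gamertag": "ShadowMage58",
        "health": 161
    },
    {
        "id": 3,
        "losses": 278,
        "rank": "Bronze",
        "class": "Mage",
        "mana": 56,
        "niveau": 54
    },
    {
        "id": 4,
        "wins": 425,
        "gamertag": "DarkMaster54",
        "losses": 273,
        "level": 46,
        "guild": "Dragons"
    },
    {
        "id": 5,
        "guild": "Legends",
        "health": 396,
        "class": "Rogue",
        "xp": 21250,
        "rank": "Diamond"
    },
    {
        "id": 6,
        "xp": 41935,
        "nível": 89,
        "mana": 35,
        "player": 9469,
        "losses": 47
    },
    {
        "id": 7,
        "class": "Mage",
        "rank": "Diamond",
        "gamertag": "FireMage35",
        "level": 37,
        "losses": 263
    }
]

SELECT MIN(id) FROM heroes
1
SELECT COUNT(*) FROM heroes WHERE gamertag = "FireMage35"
1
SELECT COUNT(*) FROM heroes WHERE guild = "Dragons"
1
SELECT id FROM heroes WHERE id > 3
[4, 5, 6, 7]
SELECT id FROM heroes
[1, 2, 3, 4, 5, 6, 7]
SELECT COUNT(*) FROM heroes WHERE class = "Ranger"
1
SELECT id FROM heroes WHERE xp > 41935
[1]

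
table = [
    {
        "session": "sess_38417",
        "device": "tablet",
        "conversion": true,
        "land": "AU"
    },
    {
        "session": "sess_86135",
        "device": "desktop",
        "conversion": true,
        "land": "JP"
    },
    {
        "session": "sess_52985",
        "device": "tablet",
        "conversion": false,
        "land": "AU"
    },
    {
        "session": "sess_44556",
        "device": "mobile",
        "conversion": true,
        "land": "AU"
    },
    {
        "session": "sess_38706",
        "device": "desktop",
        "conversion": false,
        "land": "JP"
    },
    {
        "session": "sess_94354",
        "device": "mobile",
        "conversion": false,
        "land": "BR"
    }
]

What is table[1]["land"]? "JP"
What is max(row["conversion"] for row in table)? True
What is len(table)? 6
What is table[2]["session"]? "sess_52985"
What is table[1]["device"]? "desktop"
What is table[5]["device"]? "mobile"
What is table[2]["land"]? "AU"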